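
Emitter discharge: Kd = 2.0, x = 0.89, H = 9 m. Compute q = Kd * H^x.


q = Kd * H^x = 2.0 * 9^0.89 = 2.0 * 7.067663

14.1353 L/h


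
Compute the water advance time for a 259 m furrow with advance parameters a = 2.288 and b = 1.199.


t = (L/a)^(1/b)
t = (259/2.288)^(1/1.199)
t = 113.199301^(1/1.199)

51.6373 min


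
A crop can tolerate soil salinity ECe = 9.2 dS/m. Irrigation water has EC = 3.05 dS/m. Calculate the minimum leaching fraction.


LR = ECiw / (5*ECe - ECiw)
LR = 3.05 / (5*9.2 - 3.05)
LR = 3.05 / 42.9500

0.0710


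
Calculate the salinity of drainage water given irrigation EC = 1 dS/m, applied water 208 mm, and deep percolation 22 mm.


EC_dw = EC_iw * D_iw / D_dw
EC_dw = 1 * 208 / 22
EC_dw = 208 / 22

9.4545 dS/m


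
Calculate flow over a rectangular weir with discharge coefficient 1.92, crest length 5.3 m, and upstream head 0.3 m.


Q = C * L * H^(3/2) = 1.92 * 5.3 * 0.3^1.5 = 1.92 * 5.3 * 0.164317

1.6721 m^3/s


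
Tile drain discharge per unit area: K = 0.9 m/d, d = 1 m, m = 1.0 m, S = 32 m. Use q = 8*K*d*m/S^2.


q = 8*K*d*m/S^2
q = 8*0.9*1*1.0/32^2
q = 7.2000 / 1024

0.0070 m/d


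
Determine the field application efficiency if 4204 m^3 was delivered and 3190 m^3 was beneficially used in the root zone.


Ea = V_root / V_field * 100 = 3190 / 4204 * 100 = 75.8801%

75.8801 %


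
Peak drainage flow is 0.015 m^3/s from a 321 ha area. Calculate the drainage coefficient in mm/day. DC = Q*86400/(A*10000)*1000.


DC = Q * 86400 / (A * 10000) * 1000
DC = 0.015 * 86400 / (321 * 10000) * 1000
DC = 1296000.0000 / 3210000

0.4037 mm/day


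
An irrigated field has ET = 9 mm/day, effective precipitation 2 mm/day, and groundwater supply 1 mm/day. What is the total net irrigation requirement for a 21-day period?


Daily deficit = ET - Pe - GW = 9 - 2 - 1 = 6 mm/day
NIR = 6 * 21 = 126 mm

126.0000 mm


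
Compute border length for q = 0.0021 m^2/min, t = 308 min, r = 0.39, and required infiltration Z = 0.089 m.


L = q*t/((1+r)*Z)
L = 0.0021*308/((1+0.39)*0.089)
L = 0.6468/0.12371

5.2284 m


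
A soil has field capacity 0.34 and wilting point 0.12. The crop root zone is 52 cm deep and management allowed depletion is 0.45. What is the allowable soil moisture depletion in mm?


SMD = (FC - PWP) * d * MAD * 10
SMD = (0.34 - 0.12) * 52 * 0.45 * 10
SMD = 0.2200 * 52 * 0.45 * 10

51.4800 mm


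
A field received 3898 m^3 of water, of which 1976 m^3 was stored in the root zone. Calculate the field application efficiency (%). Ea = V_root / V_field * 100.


Ea = V_root / V_field * 100 = 1976 / 3898 * 100 = 50.6927%

50.6927 %


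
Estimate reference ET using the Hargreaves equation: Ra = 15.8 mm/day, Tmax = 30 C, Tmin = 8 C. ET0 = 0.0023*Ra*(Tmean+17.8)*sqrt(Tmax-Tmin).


Tmean = (Tmax + Tmin)/2 = (30 + 8)/2 = 19.0
ET0 = 0.0023 * 15.8 * (19.0 + 17.8) * sqrt(30 - 8)
ET0 = 0.0023 * 15.8 * 36.8 * 4.690416

6.2725 mm/day


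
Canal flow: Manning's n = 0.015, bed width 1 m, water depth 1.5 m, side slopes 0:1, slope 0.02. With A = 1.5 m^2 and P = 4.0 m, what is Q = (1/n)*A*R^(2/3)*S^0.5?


R = A/P = 1.5/4.0 = 0.375000
Q = (1/0.015) * 1.5 * 0.375000^(2/3) * 0.02^0.5

7.3542 m^3/s


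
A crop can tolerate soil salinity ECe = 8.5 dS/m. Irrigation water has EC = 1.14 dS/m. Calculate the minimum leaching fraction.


LR = ECiw / (5*ECe - ECiw)
LR = 1.14 / (5*8.5 - 1.14)
LR = 1.14 / 41.3600

0.0276


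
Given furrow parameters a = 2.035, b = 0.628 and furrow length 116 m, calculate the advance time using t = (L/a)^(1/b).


t = (L/a)^(1/b)
t = (116/2.035)^(1/0.628)
t = 57.002457^(1/0.628)

625.1855 min


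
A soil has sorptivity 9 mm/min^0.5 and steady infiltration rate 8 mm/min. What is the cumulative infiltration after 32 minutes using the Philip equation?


F = S*sqrt(t) + A*t
F = 9*sqrt(32) + 8*32
F = 9*5.656854 + 256

306.9117 mm


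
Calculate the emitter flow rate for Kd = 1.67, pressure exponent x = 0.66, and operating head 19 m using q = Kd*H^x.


q = Kd * H^x = 1.67 * 19^0.66 = 1.67 * 6.981960

11.6599 L/h


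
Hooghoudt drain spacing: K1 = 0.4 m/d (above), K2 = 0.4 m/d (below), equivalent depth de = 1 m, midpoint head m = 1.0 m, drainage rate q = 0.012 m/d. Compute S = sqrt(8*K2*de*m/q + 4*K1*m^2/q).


S^2 = 8*K2*de*m/q + 4*K1*m^2/q
S^2 = 8*0.4*1*1.0/0.012 + 4*0.4*1.0^2/0.012
S = sqrt(400.0000)

20.0000 m


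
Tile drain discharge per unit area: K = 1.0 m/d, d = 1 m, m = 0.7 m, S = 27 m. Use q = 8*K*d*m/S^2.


q = 8*K*d*m/S^2
q = 8*1.0*1*0.7/27^2
q = 5.6000 / 729

0.0077 m/d


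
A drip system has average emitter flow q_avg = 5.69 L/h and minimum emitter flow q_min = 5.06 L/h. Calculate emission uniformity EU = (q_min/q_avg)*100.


EU = (q_min/q_avg)*100 = (5.06/5.69)*100 = 88.9279%

88.9279 %


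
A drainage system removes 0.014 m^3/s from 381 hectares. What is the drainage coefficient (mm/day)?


DC = Q * 86400 / (A * 10000) * 1000
DC = 0.014 * 86400 / (381 * 10000) * 1000
DC = 1209600.0000 / 3810000

0.3175 mm/day


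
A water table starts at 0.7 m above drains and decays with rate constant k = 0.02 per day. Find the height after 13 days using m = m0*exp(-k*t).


m = m0 * exp(-k*t)
m = 0.7 * exp(-0.02 * 13)
m = 0.7 * exp(-0.2600)

0.5397 m


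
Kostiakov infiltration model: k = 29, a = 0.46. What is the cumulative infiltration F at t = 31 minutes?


F = k * t^a = 29 * 31^0.46
F = 29 * 4.853180

140.7422 mm


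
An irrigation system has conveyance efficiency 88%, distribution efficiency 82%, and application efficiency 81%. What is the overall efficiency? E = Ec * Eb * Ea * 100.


Ec = 0.88, Eb = 0.82, Ea = 0.81
E = 0.88 * 0.82 * 0.81 * 100 = 58.4496%

58.4496 %


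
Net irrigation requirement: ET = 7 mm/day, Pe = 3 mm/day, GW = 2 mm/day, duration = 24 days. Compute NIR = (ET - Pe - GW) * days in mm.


Daily deficit = ET - Pe - GW = 7 - 3 - 2 = 2 mm/day
NIR = 2 * 24 = 48 mm

48.0000 mm


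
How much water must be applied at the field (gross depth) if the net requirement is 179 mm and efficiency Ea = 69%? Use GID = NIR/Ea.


Ea = 69% = 0.69
GID = NIR / Ea = 179 / 0.69 = 259.4203 mm

259.4203 mm


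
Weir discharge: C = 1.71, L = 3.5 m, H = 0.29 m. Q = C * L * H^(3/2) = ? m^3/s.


Q = C * L * H^(3/2) = 1.71 * 3.5 * 0.29^1.5 = 1.71 * 3.5 * 0.156170

0.9347 m^3/s


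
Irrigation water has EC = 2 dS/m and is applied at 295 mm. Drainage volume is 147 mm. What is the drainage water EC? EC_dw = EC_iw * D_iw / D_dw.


EC_dw = EC_iw * D_iw / D_dw
EC_dw = 2 * 295 / 147
EC_dw = 590 / 147

4.0136 dS/m


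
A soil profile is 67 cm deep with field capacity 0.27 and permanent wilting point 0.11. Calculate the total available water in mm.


AWC = (FC - PWP) * d * 10
AWC = (0.27 - 0.11) * 67 * 10
AWC = 0.1600 * 67 * 10

107.2000 mm


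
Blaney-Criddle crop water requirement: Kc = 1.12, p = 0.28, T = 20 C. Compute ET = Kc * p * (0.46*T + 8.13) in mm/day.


ET = Kc * p * (0.46*T + 8.13)
ET = 1.12 * 0.28 * (0.46*20 + 8.13)
ET = 1.12 * 0.28 * 17.3300

5.4347 mm/day


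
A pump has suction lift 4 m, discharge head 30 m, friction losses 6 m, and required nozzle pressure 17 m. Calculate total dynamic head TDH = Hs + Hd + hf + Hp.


TDH = Hs + Hd + hf + Hp = 4 + 30 + 6 + 17 = 57

57 m


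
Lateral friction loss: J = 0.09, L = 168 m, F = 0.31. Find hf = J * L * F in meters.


hf = J * L * F = 0.09 * 168 * 0.31 = 4.6872 m

4.6872 m


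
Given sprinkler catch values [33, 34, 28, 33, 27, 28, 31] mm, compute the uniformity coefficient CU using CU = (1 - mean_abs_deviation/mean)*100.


mean = 30.571429 mm
MAD = 2.489796 mm
CU = (1 - 2.489796/30.571429)*100

91.8558 %


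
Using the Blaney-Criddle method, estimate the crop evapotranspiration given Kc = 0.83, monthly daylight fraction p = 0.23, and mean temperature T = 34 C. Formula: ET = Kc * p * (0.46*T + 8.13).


ET = Kc * p * (0.46*T + 8.13)
ET = 0.83 * 0.23 * (0.46*34 + 8.13)
ET = 0.83 * 0.23 * 23.7700

4.5377 mm/day


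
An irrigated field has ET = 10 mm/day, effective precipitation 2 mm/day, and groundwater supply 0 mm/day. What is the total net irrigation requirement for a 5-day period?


Daily deficit = ET - Pe - GW = 10 - 2 - 0 = 8 mm/day
NIR = 8 * 5 = 40 mm

40.0000 mm


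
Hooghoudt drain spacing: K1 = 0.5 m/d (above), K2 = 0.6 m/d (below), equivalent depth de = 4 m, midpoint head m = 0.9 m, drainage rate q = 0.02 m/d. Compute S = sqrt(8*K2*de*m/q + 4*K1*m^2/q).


S^2 = 8*K2*de*m/q + 4*K1*m^2/q
S^2 = 8*0.6*4*0.9/0.02 + 4*0.5*0.9^2/0.02
S = sqrt(945.0000)

30.7409 m


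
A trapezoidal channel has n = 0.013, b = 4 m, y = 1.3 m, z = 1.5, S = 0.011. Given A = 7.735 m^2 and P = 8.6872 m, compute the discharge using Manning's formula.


R = A/P = 7.735/8.6872 = 0.890390
Q = (1/0.013) * 7.735 * 0.890390^(2/3) * 0.011^0.5

57.7564 m^3/s


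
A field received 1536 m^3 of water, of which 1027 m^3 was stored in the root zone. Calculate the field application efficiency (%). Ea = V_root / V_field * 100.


Ea = V_root / V_field * 100 = 1027 / 1536 * 100 = 66.8620%

66.8620 %


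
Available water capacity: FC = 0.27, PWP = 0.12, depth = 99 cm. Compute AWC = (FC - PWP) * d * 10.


AWC = (FC - PWP) * d * 10
AWC = (0.27 - 0.12) * 99 * 10
AWC = 0.1500 * 99 * 10

148.5000 mm


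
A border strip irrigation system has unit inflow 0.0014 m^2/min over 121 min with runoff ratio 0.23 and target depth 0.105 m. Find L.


L = q*t/((1+r)*Z)
L = 0.0014*121/((1+0.23)*0.105)
L = 0.1694/0.12915

1.3117 m


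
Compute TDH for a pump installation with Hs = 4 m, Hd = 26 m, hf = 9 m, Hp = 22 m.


TDH = Hs + Hd + hf + Hp = 4 + 26 + 9 + 22 = 61

61 m


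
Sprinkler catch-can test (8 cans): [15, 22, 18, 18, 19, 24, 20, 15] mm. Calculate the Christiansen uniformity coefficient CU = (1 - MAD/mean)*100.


mean = 18.875000 mm
MAD = 2.375000 mm
CU = (1 - 2.375000/18.875000)*100

87.4172 %


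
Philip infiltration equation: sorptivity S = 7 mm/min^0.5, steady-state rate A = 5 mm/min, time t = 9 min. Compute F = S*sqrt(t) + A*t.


F = S*sqrt(t) + A*t
F = 7*sqrt(9) + 5*9
F = 7*3.000000 + 45

66.0000 mm


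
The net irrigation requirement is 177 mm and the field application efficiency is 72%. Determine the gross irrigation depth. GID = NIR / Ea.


Ea = 72% = 0.72
GID = NIR / Ea = 177 / 0.72 = 245.8333 mm

245.8333 mm


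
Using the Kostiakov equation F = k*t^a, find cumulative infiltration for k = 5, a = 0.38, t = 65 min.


F = k * t^a = 5 * 65^0.38
F = 5 * 4.885478

24.4274 mm


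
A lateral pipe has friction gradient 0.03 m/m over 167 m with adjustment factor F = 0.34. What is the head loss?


hf = J * L * F = 0.03 * 167 * 0.34 = 1.7034 m

1.7034 m


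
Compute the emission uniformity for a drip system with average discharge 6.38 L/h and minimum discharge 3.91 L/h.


EU = (q_min/q_avg)*100 = (3.91/6.38)*100 = 61.2853%

61.2853 %


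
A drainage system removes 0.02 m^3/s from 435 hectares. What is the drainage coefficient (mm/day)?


DC = Q * 86400 / (A * 10000) * 1000
DC = 0.02 * 86400 / (435 * 10000) * 1000
DC = 1728000.0000 / 4350000

0.3972 mm/day


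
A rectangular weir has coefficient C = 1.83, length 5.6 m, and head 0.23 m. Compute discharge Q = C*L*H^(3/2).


Q = C * L * H^(3/2) = 1.83 * 5.6 * 0.23^1.5 = 1.83 * 5.6 * 0.110304

1.1304 m^3/s


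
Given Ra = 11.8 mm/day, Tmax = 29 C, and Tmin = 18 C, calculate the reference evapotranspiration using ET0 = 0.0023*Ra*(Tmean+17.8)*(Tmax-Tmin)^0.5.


Tmean = (Tmax + Tmin)/2 = (29 + 18)/2 = 23.5
ET0 = 0.0023 * 11.8 * (23.5 + 17.8) * sqrt(29 - 18)
ET0 = 0.0023 * 11.8 * 41.3 * 3.316625

3.7175 mm/day


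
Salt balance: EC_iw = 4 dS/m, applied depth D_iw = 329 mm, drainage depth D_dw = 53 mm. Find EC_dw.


EC_dw = EC_iw * D_iw / D_dw
EC_dw = 4 * 329 / 53
EC_dw = 1316 / 53

24.8302 dS/m


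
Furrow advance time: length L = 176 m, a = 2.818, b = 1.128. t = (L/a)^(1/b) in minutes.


t = (L/a)^(1/b)
t = (176/2.818)^(1/1.128)
t = 62.455642^(1/1.128)

39.0678 min


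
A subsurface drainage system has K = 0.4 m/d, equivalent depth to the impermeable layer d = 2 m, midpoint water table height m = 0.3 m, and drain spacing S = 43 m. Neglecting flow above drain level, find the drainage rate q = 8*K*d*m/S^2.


q = 8*K*d*m/S^2
q = 8*0.4*2*0.3/43^2
q = 1.9200 / 1849

0.0010 m/d


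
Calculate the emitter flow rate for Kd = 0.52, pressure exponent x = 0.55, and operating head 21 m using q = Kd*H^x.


q = Kd * H^x = 0.52 * 21^0.55 = 0.52 * 5.336059

2.7748 L/h


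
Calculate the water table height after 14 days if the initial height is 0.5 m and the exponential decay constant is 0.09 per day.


m = m0 * exp(-k*t)
m = 0.5 * exp(-0.09 * 14)
m = 0.5 * exp(-1.2600)

0.1418 m


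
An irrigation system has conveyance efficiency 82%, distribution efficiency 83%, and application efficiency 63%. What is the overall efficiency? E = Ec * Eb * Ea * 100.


Ec = 0.82, Eb = 0.83, Ea = 0.63
E = 0.82 * 0.83 * 0.63 * 100 = 42.8778%

42.8778 %


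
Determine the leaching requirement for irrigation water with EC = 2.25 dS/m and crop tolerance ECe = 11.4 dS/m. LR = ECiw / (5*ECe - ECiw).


LR = ECiw / (5*ECe - ECiw)
LR = 2.25 / (5*11.4 - 2.25)
LR = 2.25 / 54.7500

0.0411


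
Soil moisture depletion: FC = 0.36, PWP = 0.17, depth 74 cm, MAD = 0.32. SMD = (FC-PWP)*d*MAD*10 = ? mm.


SMD = (FC - PWP) * d * MAD * 10
SMD = (0.36 - 0.17) * 74 * 0.32 * 10
SMD = 0.1900 * 74 * 0.32 * 10

44.9920 mm


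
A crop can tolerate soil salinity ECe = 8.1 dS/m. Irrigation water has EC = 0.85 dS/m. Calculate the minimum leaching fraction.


LR = ECiw / (5*ECe - ECiw)
LR = 0.85 / (5*8.1 - 0.85)
LR = 0.85 / 39.6500

0.0214


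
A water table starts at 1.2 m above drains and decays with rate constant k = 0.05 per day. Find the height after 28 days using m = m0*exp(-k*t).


m = m0 * exp(-k*t)
m = 1.2 * exp(-0.05 * 28)
m = 1.2 * exp(-1.4000)

0.2959 m


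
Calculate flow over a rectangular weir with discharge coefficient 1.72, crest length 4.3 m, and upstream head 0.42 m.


Q = C * L * H^(3/2) = 1.72 * 4.3 * 0.42^1.5 = 1.72 * 4.3 * 0.272191

2.0131 m^3/s


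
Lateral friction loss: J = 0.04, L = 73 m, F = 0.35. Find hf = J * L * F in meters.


hf = J * L * F = 0.04 * 73 * 0.35 = 1.0220 m

1.0220 m


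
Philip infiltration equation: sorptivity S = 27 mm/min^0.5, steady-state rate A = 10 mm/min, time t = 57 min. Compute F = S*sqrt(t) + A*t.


F = S*sqrt(t) + A*t
F = 27*sqrt(57) + 10*57
F = 27*7.549834 + 570

773.8455 mm


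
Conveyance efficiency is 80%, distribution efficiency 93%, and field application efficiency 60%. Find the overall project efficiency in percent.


Ec = 0.8, Eb = 0.93, Ea = 0.6
E = 0.8 * 0.93 * 0.6 * 100 = 44.6400%

44.6400 %


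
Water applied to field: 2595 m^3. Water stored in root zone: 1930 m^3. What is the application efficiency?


Ea = V_root / V_field * 100 = 1930 / 2595 * 100 = 74.3738%

74.3738 %


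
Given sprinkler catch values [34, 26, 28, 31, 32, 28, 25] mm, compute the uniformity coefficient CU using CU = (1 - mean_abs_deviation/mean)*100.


mean = 29.142857 mm
MAD = 2.734694 mm
CU = (1 - 2.734694/29.142857)*100

90.6162 %


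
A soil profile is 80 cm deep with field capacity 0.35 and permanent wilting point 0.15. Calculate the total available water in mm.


AWC = (FC - PWP) * d * 10
AWC = (0.35 - 0.15) * 80 * 10
AWC = 0.2000 * 80 * 10

160.0000 mm


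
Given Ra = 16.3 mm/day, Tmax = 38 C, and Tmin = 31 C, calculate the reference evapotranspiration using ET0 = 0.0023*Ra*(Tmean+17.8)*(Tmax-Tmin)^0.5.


Tmean = (Tmax + Tmin)/2 = (38 + 31)/2 = 34.5
ET0 = 0.0023 * 16.3 * (34.5 + 17.8) * sqrt(38 - 31)
ET0 = 0.0023 * 16.3 * 52.3 * 2.645751

5.1876 mm/day


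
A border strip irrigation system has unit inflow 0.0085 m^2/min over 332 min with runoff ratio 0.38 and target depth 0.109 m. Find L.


L = q*t/((1+r)*Z)
L = 0.0085*332/((1+0.38)*0.109)
L = 2.822/0.15042

18.7608 m


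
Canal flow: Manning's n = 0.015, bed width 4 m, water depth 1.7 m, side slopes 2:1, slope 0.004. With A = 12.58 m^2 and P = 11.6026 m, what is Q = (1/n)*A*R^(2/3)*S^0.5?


R = A/P = 12.58/11.6026 = 1.084240
Q = (1/0.015) * 12.58 * 1.084240^(2/3) * 0.004^0.5

55.9804 m^3/s


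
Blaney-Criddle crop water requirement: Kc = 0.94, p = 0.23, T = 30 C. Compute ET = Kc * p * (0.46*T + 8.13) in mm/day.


ET = Kc * p * (0.46*T + 8.13)
ET = 0.94 * 0.23 * (0.46*30 + 8.13)
ET = 0.94 * 0.23 * 21.9300

4.7413 mm/day


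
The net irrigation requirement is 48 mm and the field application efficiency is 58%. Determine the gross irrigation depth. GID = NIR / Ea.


Ea = 58% = 0.58
GID = NIR / Ea = 48 / 0.58 = 82.7586 mm

82.7586 mm


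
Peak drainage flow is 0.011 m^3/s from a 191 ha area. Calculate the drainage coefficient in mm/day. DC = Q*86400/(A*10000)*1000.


DC = Q * 86400 / (A * 10000) * 1000
DC = 0.011 * 86400 / (191 * 10000) * 1000
DC = 950400.0000 / 1910000

0.4976 mm/day


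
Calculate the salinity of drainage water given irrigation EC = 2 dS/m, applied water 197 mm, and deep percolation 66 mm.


EC_dw = EC_iw * D_iw / D_dw
EC_dw = 2 * 197 / 66
EC_dw = 394 / 66

5.9697 dS/m


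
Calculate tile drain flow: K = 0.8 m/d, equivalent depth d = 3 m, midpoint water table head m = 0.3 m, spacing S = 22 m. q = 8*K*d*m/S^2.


q = 8*K*d*m/S^2
q = 8*0.8*3*0.3/22^2
q = 5.7600 / 484

0.0119 m/d


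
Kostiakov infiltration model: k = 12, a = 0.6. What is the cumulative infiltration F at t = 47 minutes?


F = k * t^a = 12 * 47^0.6
F = 12 * 10.075317

120.9038 mm


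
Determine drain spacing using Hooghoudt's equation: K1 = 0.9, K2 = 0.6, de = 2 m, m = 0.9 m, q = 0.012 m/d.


S^2 = 8*K2*de*m/q + 4*K1*m^2/q
S^2 = 8*0.6*2*0.9/0.012 + 4*0.9*0.9^2/0.012
S = sqrt(963.0000)

31.0322 m


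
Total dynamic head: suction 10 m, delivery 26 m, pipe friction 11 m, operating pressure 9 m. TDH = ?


TDH = Hs + Hd + hf + Hp = 10 + 26 + 11 + 9 = 56

56 m


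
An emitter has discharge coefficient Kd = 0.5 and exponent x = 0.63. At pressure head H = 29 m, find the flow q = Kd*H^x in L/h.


q = Kd * H^x = 0.5 * 29^0.63 = 0.5 * 8.342779

4.1714 L/h


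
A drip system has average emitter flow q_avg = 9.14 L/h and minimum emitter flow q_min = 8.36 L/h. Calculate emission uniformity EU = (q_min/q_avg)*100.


EU = (q_min/q_avg)*100 = (8.36/9.14)*100 = 91.4661%

91.4661 %


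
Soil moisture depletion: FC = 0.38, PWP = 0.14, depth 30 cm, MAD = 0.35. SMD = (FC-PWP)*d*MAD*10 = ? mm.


SMD = (FC - PWP) * d * MAD * 10
SMD = (0.38 - 0.14) * 30 * 0.35 * 10
SMD = 0.2400 * 30 * 0.35 * 10

25.2000 mm


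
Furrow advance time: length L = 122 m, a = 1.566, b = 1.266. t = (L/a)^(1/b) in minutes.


t = (L/a)^(1/b)
t = (122/1.566)^(1/1.266)
t = 77.905492^(1/1.266)

31.1982 min


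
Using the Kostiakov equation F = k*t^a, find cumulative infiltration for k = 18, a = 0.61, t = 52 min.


F = k * t^a = 18 * 52^0.61
F = 18 * 11.136842

200.4632 mm


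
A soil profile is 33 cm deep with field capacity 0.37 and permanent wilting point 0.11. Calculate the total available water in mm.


AWC = (FC - PWP) * d * 10
AWC = (0.37 - 0.11) * 33 * 10
AWC = 0.2600 * 33 * 10

85.8000 mm


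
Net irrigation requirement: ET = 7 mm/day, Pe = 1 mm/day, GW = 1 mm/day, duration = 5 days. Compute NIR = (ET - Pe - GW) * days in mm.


Daily deficit = ET - Pe - GW = 7 - 1 - 1 = 5 mm/day
NIR = 5 * 5 = 25 mm

25.0000 mm


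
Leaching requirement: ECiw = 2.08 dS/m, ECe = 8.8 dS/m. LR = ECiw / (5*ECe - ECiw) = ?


LR = ECiw / (5*ECe - ECiw)
LR = 2.08 / (5*8.8 - 2.08)
LR = 2.08 / 41.9200

0.0496


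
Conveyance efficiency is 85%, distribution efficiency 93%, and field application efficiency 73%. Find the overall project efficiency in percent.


Ec = 0.85, Eb = 0.93, Ea = 0.73
E = 0.85 * 0.93 * 0.73 * 100 = 57.7065%

57.7065 %


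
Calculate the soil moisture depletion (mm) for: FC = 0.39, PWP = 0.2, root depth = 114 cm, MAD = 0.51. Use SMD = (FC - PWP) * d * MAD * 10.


SMD = (FC - PWP) * d * MAD * 10
SMD = (0.39 - 0.2) * 114 * 0.51 * 10
SMD = 0.1900 * 114 * 0.51 * 10

110.4660 mm


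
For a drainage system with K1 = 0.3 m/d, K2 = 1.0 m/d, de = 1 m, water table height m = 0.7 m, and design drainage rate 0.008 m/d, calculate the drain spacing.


S^2 = 8*K2*de*m/q + 4*K1*m^2/q
S^2 = 8*1.0*1*0.7/0.008 + 4*0.3*0.7^2/0.008
S = sqrt(773.5000)

27.8119 m


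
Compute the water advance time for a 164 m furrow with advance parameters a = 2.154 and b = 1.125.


t = (L/a)^(1/b)
t = (164/2.154)^(1/1.125)
t = 76.137419^(1/1.125)

47.0470 min


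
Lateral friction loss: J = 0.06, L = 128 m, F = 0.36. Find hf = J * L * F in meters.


hf = J * L * F = 0.06 * 128 * 0.36 = 2.7648 m

2.7648 m


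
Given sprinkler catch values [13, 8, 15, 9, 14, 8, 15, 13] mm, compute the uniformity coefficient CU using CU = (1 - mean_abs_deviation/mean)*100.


mean = 11.875000 mm
MAD = 2.656250 mm
CU = (1 - 2.656250/11.875000)*100

77.6316 %


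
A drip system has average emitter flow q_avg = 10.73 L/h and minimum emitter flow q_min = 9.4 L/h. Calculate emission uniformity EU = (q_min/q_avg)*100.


EU = (q_min/q_avg)*100 = (9.4/10.73)*100 = 87.6048%

87.6048 %


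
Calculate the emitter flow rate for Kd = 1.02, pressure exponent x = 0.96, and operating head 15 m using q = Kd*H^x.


q = Kd * H^x = 1.02 * 15^0.96 = 1.02 * 13.460079

13.7293 L/h


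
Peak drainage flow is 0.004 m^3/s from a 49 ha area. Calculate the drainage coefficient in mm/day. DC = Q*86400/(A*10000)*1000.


DC = Q * 86400 / (A * 10000) * 1000
DC = 0.004 * 86400 / (49 * 10000) * 1000
DC = 345600.0000 / 490000

0.7053 mm/day


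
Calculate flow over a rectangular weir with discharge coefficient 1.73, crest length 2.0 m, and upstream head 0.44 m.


Q = C * L * H^(3/2) = 1.73 * 2.0 * 0.44^1.5 = 1.73 * 2.0 * 0.291863

1.0098 m^3/s


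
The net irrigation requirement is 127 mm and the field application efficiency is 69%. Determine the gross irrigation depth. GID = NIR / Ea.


Ea = 69% = 0.69
GID = NIR / Ea = 127 / 0.69 = 184.0580 mm

184.0580 mm


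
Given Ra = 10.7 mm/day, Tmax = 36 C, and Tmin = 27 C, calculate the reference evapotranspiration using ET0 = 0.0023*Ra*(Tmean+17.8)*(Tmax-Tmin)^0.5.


Tmean = (Tmax + Tmin)/2 = (36 + 27)/2 = 31.5
ET0 = 0.0023 * 10.7 * (31.5 + 17.8) * sqrt(36 - 27)
ET0 = 0.0023 * 10.7 * 49.3 * 3.000000

3.6398 mm/day


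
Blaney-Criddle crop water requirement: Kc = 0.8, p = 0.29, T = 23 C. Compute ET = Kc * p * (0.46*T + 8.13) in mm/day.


ET = Kc * p * (0.46*T + 8.13)
ET = 0.8 * 0.29 * (0.46*23 + 8.13)
ET = 0.8 * 0.29 * 18.7100

4.3407 mm/day


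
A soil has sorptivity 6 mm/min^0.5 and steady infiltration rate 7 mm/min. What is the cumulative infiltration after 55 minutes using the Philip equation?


F = S*sqrt(t) + A*t
F = 6*sqrt(55) + 7*55
F = 6*7.416198 + 385

429.4972 mm


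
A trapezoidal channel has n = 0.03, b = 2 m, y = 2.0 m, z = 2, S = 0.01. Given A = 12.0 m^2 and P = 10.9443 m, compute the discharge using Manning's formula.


R = A/P = 12.0/10.9443 = 1.096461
Q = (1/0.03) * 12.0 * 1.096461^(2/3) * 0.01^0.5

42.5326 m^3/s


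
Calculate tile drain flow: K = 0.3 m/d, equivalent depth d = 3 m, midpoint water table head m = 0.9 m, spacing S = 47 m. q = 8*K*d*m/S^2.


q = 8*K*d*m/S^2
q = 8*0.3*3*0.9/47^2
q = 6.4800 / 2209

0.0029 m/d


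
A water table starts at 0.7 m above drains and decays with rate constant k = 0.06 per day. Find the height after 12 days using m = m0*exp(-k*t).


m = m0 * exp(-k*t)
m = 0.7 * exp(-0.06 * 12)
m = 0.7 * exp(-0.7200)

0.3407 m


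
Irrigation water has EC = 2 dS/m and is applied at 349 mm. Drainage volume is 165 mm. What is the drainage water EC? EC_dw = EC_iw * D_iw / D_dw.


EC_dw = EC_iw * D_iw / D_dw
EC_dw = 2 * 349 / 165
EC_dw = 698 / 165

4.2303 dS/m


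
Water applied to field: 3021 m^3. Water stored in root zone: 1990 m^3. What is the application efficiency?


Ea = V_root / V_field * 100 = 1990 / 3021 * 100 = 65.8722%

65.8722 %


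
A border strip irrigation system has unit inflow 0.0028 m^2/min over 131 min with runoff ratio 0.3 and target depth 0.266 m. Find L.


L = q*t/((1+r)*Z)
L = 0.0028*131/((1+0.3)*0.266)
L = 0.3668/0.3458

1.0607 m


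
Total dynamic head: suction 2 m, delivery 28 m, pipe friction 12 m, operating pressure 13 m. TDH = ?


TDH = Hs + Hd + hf + Hp = 2 + 28 + 12 + 13 = 55

55 m


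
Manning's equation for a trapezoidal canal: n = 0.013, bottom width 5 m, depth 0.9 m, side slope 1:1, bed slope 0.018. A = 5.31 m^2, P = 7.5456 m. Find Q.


R = A/P = 5.31/7.5456 = 0.703721
Q = (1/0.013) * 5.31 * 0.703721^(2/3) * 0.018^0.5

43.3565 m^3/s


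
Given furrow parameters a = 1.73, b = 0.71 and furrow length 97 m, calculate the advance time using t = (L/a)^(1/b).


t = (L/a)^(1/b)
t = (97/1.73)^(1/0.71)
t = 56.069364^(1/0.71)

290.3981 min


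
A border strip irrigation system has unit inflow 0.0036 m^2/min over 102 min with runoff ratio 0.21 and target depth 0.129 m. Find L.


L = q*t/((1+r)*Z)
L = 0.0036*102/((1+0.21)*0.129)
L = 0.3672/0.15609

2.3525 m


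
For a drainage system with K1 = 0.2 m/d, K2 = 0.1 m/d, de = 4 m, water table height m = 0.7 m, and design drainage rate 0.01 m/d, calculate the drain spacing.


S^2 = 8*K2*de*m/q + 4*K1*m^2/q
S^2 = 8*0.1*4*0.7/0.01 + 4*0.2*0.7^2/0.01
S = sqrt(263.2000)

16.2234 m


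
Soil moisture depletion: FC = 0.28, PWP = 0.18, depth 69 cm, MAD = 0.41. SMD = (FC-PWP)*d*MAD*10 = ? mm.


SMD = (FC - PWP) * d * MAD * 10
SMD = (0.28 - 0.18) * 69 * 0.41 * 10
SMD = 0.1000 * 69 * 0.41 * 10

28.2900 mm


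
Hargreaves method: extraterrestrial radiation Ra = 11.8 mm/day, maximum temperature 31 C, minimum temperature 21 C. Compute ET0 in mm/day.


Tmean = (Tmax + Tmin)/2 = (31 + 21)/2 = 26.0
ET0 = 0.0023 * 11.8 * (26.0 + 17.8) * sqrt(31 - 21)
ET0 = 0.0023 * 11.8 * 43.8 * 3.162278

3.7591 mm/day


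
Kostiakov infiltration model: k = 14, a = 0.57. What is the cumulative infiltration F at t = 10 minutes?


F = k * t^a = 14 * 10^0.57
F = 14 * 3.715352

52.0149 mm


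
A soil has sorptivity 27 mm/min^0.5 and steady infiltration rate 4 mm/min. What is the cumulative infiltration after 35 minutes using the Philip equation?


F = S*sqrt(t) + A*t
F = 27*sqrt(35) + 4*35
F = 27*5.916080 + 140

299.7342 mm


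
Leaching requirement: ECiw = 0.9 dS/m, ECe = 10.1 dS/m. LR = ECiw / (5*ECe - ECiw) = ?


LR = ECiw / (5*ECe - ECiw)
LR = 0.9 / (5*10.1 - 0.9)
LR = 0.9 / 49.6000

0.0181


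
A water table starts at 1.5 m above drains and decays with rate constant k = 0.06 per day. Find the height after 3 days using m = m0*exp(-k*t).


m = m0 * exp(-k*t)
m = 1.5 * exp(-0.06 * 3)
m = 1.5 * exp(-0.1800)

1.2529 m


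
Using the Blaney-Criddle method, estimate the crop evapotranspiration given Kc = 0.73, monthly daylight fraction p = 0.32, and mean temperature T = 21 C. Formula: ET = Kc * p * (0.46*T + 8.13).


ET = Kc * p * (0.46*T + 8.13)
ET = 0.73 * 0.32 * (0.46*21 + 8.13)
ET = 0.73 * 0.32 * 17.7900

4.1557 mm/day


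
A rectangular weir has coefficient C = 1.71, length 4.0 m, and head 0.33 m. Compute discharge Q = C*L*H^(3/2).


Q = C * L * H^(3/2) = 1.71 * 4.0 * 0.33^1.5 = 1.71 * 4.0 * 0.189571

1.2967 m^3/s


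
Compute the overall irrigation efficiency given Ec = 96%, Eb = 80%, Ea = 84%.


Ec = 0.96, Eb = 0.8, Ea = 0.84
E = 0.96 * 0.8 * 0.84 * 100 = 64.5120%

64.5120 %


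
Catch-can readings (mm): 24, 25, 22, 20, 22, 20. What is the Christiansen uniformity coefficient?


mean = 22.166667 mm
MAD = 1.555556 mm
CU = (1 - 1.555556/22.166667)*100

92.9825 %


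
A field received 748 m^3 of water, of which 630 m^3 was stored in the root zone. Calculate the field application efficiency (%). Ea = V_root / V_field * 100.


Ea = V_root / V_field * 100 = 630 / 748 * 100 = 84.2246%

84.2246 %


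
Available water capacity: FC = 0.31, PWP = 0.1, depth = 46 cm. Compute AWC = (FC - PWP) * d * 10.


AWC = (FC - PWP) * d * 10
AWC = (0.31 - 0.1) * 46 * 10
AWC = 0.2100 * 46 * 10

96.6000 mm


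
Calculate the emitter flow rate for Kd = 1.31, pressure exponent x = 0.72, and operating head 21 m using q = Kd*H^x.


q = Kd * H^x = 1.31 * 21^0.72 = 1.31 * 8.953604

11.7292 L/h


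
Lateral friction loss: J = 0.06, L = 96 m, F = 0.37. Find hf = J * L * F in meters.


hf = J * L * F = 0.06 * 96 * 0.37 = 2.1312 m

2.1312 m


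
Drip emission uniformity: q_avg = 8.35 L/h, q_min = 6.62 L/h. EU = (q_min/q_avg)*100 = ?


EU = (q_min/q_avg)*100 = (6.62/8.35)*100 = 79.2814%

79.2814 %


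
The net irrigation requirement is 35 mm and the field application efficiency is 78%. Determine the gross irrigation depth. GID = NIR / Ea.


Ea = 78% = 0.78
GID = NIR / Ea = 35 / 0.78 = 44.8718 mm

44.8718 mm


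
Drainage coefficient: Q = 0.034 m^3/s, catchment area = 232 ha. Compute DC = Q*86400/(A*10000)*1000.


DC = Q * 86400 / (A * 10000) * 1000
DC = 0.034 * 86400 / (232 * 10000) * 1000
DC = 2937600.0000 / 2320000

1.2662 mm/day


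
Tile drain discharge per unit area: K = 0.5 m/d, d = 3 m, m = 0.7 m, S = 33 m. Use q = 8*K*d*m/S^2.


q = 8*K*d*m/S^2
q = 8*0.5*3*0.7/33^2
q = 8.4000 / 1089

0.0077 m/d


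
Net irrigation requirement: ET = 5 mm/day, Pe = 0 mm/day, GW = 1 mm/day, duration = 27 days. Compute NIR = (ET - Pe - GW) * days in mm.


Daily deficit = ET - Pe - GW = 5 - 0 - 1 = 4 mm/day
NIR = 4 * 27 = 108 mm

108.0000 mm


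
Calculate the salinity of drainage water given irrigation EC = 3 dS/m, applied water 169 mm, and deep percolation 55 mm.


EC_dw = EC_iw * D_iw / D_dw
EC_dw = 3 * 169 / 55
EC_dw = 507 / 55

9.2182 dS/m


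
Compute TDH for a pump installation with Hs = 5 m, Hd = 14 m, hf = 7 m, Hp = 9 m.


TDH = Hs + Hd + hf + Hp = 5 + 14 + 7 + 9 = 35

35 m


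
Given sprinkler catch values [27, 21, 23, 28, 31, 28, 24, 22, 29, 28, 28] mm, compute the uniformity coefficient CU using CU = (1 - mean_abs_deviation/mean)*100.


mean = 26.272727 mm
MAD = 2.743802 mm
CU = (1 - 2.743802/26.272727)*100

89.5565 %


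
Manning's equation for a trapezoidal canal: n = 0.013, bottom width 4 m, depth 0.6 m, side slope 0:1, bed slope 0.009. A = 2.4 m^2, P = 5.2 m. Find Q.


R = A/P = 2.4/5.2 = 0.461538
Q = (1/0.013) * 2.4 * 0.461538^(2/3) * 0.009^0.5

10.4599 m^3/s


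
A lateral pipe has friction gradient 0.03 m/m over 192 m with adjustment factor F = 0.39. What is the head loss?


hf = J * L * F = 0.03 * 192 * 0.39 = 2.2464 m

2.2464 m


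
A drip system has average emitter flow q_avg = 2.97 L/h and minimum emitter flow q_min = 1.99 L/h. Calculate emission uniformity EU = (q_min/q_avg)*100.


EU = (q_min/q_avg)*100 = (1.99/2.97)*100 = 67.0034%

67.0034 %


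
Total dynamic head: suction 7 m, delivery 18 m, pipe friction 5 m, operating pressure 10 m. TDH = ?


TDH = Hs + Hd + hf + Hp = 7 + 18 + 5 + 10 = 40

40 m


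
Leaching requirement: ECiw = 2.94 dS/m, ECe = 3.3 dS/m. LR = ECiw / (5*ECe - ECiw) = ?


LR = ECiw / (5*ECe - ECiw)
LR = 2.94 / (5*3.3 - 2.94)
LR = 2.94 / 13.5600

0.2168


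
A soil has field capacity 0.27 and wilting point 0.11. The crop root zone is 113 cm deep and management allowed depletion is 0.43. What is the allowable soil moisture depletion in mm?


SMD = (FC - PWP) * d * MAD * 10
SMD = (0.27 - 0.11) * 113 * 0.43 * 10
SMD = 0.1600 * 113 * 0.43 * 10

77.7440 mm


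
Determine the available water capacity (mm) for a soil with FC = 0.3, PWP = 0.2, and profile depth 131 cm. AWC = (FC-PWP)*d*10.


AWC = (FC - PWP) * d * 10
AWC = (0.3 - 0.2) * 131 * 10
AWC = 0.1000 * 131 * 10

131.0000 mm


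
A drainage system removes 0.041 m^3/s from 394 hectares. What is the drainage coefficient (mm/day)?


DC = Q * 86400 / (A * 10000) * 1000
DC = 0.041 * 86400 / (394 * 10000) * 1000
DC = 3542400.0000 / 3940000

0.8991 mm/day


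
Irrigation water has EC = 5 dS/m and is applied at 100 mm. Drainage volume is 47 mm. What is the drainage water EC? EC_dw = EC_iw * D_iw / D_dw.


EC_dw = EC_iw * D_iw / D_dw
EC_dw = 5 * 100 / 47
EC_dw = 500 / 47

10.6383 dS/m


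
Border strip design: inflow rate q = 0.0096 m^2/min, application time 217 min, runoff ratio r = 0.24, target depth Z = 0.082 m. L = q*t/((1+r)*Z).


L = q*t/((1+r)*Z)
L = 0.0096*217/((1+0.24)*0.082)
L = 2.0832/0.10168

20.4878 m


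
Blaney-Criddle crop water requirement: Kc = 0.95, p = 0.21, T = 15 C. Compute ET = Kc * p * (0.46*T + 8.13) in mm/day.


ET = Kc * p * (0.46*T + 8.13)
ET = 0.95 * 0.21 * (0.46*15 + 8.13)
ET = 0.95 * 0.21 * 15.0300

2.9985 mm/day


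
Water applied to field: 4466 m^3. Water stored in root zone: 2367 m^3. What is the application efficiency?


Ea = V_root / V_field * 100 = 2367 / 4466 * 100 = 53.0004%

53.0004 %


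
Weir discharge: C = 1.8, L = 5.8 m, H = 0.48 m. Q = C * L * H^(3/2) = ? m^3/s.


Q = C * L * H^(3/2) = 1.8 * 5.8 * 0.48^1.5 = 1.8 * 5.8 * 0.332554

3.4719 m^3/s


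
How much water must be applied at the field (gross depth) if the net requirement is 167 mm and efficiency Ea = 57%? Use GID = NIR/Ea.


Ea = 57% = 0.57
GID = NIR / Ea = 167 / 0.57 = 292.9825 mm

292.9825 mm


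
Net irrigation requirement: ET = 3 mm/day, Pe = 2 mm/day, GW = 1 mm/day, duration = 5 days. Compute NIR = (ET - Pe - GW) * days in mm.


Daily deficit = ET - Pe - GW = 3 - 2 - 1 = 0 mm/day
NIR = 0 * 5 = 0 mm

0 mm


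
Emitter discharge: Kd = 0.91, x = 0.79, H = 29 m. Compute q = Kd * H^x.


q = Kd * H^x = 0.91 * 29^0.79 = 0.91 * 14.298630

13.0118 L/h


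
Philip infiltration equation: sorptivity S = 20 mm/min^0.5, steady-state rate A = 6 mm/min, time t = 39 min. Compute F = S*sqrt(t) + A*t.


F = S*sqrt(t) + A*t
F = 20*sqrt(39) + 6*39
F = 20*6.244998 + 234

358.9000 mm


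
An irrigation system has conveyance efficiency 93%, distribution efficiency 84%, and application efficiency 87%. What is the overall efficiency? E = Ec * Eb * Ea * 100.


Ec = 0.93, Eb = 0.84, Ea = 0.87
E = 0.93 * 0.84 * 0.87 * 100 = 67.9644%

67.9644 %


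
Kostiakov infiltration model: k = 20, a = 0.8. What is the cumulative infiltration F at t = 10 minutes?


F = k * t^a = 20 * 10^0.8
F = 20 * 6.309573

126.1915 mm


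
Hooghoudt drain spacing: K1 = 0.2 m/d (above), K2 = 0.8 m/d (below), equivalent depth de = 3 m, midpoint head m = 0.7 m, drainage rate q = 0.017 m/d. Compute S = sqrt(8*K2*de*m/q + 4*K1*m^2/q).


S^2 = 8*K2*de*m/q + 4*K1*m^2/q
S^2 = 8*0.8*3*0.7/0.017 + 4*0.2*0.7^2/0.017
S = sqrt(813.6471)

28.5245 m


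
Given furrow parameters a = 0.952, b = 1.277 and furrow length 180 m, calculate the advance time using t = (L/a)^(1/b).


t = (L/a)^(1/b)
t = (180/0.952)^(1/1.277)
t = 189.075630^(1/1.277)

60.6457 min


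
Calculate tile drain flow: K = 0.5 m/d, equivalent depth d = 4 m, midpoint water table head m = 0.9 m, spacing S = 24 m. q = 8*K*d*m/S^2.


q = 8*K*d*m/S^2
q = 8*0.5*4*0.9/24^2
q = 14.4000 / 576

0.0250 m/d


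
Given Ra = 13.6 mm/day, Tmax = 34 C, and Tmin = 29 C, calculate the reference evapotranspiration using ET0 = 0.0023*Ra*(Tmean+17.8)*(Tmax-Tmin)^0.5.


Tmean = (Tmax + Tmin)/2 = (34 + 29)/2 = 31.5
ET0 = 0.0023 * 13.6 * (31.5 + 17.8) * sqrt(34 - 29)
ET0 = 0.0023 * 13.6 * 49.3 * 2.236068

3.4482 mm/day


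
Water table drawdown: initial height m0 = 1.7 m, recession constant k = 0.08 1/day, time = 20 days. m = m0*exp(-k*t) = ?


m = m0 * exp(-k*t)
m = 1.7 * exp(-0.08 * 20)
m = 1.7 * exp(-1.6000)

0.3432 m


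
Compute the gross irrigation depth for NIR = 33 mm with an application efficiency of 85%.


Ea = 85% = 0.85
GID = NIR / Ea = 33 / 0.85 = 38.8235 mm

38.8235 mm


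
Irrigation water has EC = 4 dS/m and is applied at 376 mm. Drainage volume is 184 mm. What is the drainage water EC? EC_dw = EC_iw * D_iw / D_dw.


EC_dw = EC_iw * D_iw / D_dw
EC_dw = 4 * 376 / 184
EC_dw = 1504 / 184

8.1739 dS/m


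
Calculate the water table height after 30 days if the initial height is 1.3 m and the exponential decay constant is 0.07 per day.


m = m0 * exp(-k*t)
m = 1.3 * exp(-0.07 * 30)
m = 1.3 * exp(-2.1000)

0.1592 m


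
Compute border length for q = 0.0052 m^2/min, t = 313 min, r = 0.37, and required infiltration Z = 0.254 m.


L = q*t/((1+r)*Z)
L = 0.0052*313/((1+0.37)*0.254)
L = 1.6276/0.34798

4.6773 m


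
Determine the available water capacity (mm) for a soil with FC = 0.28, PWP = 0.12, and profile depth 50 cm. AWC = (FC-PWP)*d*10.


AWC = (FC - PWP) * d * 10
AWC = (0.28 - 0.12) * 50 * 10
AWC = 0.1600 * 50 * 10

80.0000 mm


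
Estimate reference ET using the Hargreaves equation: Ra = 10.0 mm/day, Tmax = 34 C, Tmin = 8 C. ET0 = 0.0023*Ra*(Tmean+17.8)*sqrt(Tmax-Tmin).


Tmean = (Tmax + Tmin)/2 = (34 + 8)/2 = 21.0
ET0 = 0.0023 * 10.0 * (21.0 + 17.8) * sqrt(34 - 8)
ET0 = 0.0023 * 10.0 * 38.8 * 5.099020

4.5504 mm/day


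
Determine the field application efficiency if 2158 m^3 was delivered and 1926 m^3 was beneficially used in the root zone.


Ea = V_root / V_field * 100 = 1926 / 2158 * 100 = 89.2493%

89.2493 %


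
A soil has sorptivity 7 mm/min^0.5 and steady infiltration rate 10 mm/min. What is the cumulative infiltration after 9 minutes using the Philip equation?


F = S*sqrt(t) + A*t
F = 7*sqrt(9) + 10*9
F = 7*3.000000 + 90

111.0000 mm


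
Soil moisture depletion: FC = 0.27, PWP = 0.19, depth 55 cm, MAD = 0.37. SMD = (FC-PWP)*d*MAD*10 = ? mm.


SMD = (FC - PWP) * d * MAD * 10
SMD = (0.27 - 0.19) * 55 * 0.37 * 10
SMD = 0.0800 * 55 * 0.37 * 10

16.2800 mm


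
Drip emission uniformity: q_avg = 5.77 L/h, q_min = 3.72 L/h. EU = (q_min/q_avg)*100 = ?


EU = (q_min/q_avg)*100 = (3.72/5.77)*100 = 64.4714%

64.4714 %


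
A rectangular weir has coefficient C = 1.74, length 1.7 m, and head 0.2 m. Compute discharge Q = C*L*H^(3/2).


Q = C * L * H^(3/2) = 1.74 * 1.7 * 0.2^1.5 = 1.74 * 1.7 * 0.089443

0.2646 m^3/s


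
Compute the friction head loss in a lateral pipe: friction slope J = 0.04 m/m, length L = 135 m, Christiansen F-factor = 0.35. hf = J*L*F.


hf = J * L * F = 0.04 * 135 * 0.35 = 1.8900 m

1.8900 m


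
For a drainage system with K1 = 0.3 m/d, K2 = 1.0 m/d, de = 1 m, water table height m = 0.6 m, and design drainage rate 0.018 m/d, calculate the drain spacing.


S^2 = 8*K2*de*m/q + 4*K1*m^2/q
S^2 = 8*1.0*1*0.6/0.018 + 4*0.3*0.6^2/0.018
S = sqrt(290.6667)

17.0490 m


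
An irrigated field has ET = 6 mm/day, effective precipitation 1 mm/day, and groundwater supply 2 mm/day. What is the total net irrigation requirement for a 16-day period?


Daily deficit = ET - Pe - GW = 6 - 1 - 2 = 3 mm/day
NIR = 3 * 16 = 48 mm

48.0000 mm


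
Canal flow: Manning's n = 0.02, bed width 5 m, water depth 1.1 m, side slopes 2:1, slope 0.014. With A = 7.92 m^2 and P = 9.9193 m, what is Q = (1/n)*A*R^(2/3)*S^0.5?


R = A/P = 7.92/9.9193 = 0.798443
Q = (1/0.02) * 7.92 * 0.798443^(2/3) * 0.014^0.5

40.3263 m^3/s


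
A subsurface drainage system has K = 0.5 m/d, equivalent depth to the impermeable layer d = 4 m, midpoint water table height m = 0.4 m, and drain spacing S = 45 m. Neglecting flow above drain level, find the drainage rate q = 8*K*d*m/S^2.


q = 8*K*d*m/S^2
q = 8*0.5*4*0.4/45^2
q = 6.4000 / 2025

0.0032 m/d


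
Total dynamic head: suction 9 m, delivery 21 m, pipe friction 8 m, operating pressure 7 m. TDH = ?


TDH = Hs + Hd + hf + Hp = 9 + 21 + 8 + 7 = 45

45 m


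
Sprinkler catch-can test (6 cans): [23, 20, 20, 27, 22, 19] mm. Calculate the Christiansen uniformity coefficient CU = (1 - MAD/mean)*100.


mean = 21.833333 mm
MAD = 2.166667 mm
CU = (1 - 2.166667/21.833333)*100

90.0763 %


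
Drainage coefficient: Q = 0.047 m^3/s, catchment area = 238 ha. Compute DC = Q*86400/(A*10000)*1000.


DC = Q * 86400 / (A * 10000) * 1000
DC = 0.047 * 86400 / (238 * 10000) * 1000
DC = 4060800.0000 / 2380000

1.7062 mm/day
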